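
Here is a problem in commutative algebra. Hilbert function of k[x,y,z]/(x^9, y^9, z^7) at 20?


Need i<9, j<9, k<7 with i+j+k=20.
For each i, j ranges over max(0,20-i-6)..min(8,20-i):
  i=0: j in [14,8] -> 0
  i=1: j in [13,8] -> 0
  i=2: j in [12,8] -> 0
  i=3: j in [11,8] -> 0
  i=4: j in [10,8] -> 0
  i=5: j in [9,8] -> 0
  i=6: j in [8,8] -> 1
  i=7: j in [7,8] -> 2
  i=8: j in [6,8] -> 3
H(20) = 0+0+0+0+0+0+1+2+3 = 6


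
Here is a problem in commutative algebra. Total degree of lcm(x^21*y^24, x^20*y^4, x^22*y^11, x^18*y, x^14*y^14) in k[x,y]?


lcm = componentwise max:
x: max(21,20,22,18,14)=22
y: max(24,4,11,1,14)=24
Total=22+24=46


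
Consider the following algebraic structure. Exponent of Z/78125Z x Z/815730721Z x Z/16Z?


Exponent = lcm of the cyclic orders; pairwise coprime => product.
5^7*13^8*2^4=78125*815730721*16=1019663401250000


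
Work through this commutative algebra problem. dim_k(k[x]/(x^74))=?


Basis: 1,x,...,x^73
dim=74


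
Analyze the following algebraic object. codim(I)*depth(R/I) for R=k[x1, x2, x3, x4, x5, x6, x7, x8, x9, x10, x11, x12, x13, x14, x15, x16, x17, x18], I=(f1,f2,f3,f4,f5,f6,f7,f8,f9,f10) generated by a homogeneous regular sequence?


codim=10, depth=dim(R/I)=18-10=8
Product=10*8=80


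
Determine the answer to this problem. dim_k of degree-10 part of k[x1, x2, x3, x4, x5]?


C(d+n-1,n-1)=C(14,4)=1001


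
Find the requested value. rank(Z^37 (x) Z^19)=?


rank(M(x)N) = rank(M)*rank(N)
37*19 = 703


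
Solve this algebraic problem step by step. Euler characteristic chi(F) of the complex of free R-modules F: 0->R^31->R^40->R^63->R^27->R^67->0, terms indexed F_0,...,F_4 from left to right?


chi = sum (-1)^i * rank:
(-1)^0*31=31
(-1)^1*40=-40
(-1)^2*63=63
(-1)^3*27=-27
(-1)^4*67=67
chi=94


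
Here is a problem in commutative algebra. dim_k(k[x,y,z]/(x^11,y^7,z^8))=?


Basis: x^iy^jz^k, i<11,j<7,k<8
11*7*8=616


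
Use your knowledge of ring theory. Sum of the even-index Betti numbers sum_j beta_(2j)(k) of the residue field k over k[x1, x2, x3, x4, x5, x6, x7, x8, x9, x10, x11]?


Koszul resolution: beta_i(k)=C(n,i), n=11
sum_even C(11,i) = 2^(n-1) = 2^10 = 1024


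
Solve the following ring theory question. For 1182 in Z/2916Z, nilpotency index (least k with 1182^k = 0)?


1182^k mod 2916:
k=1: 1182
k=2: 360
k=3: 2700
k=4: 1296
k=5: 972
k=6: 0
First zero at k = 6


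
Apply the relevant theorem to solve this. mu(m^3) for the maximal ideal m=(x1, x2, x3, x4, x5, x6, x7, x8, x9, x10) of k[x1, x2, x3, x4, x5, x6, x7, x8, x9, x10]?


Graded Nakayama: mu(m^d) = dim_k (m^d/m^(d+1)) = #degree-3 monomials in 10 vars
C(n+d-1,d)=C(12,3)=220


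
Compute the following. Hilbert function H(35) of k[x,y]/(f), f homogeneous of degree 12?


H(t)=d for t>=d-1.
d=12, t=35
H(35)=12


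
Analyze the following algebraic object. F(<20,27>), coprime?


gcd(20,27)=1 => F=ab-a-b=20*27-20-27=540-47=493


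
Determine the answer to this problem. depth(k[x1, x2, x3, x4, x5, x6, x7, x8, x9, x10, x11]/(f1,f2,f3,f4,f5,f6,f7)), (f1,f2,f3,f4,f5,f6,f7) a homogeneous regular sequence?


depth(R)=11
depth(R/I)=11-7=4


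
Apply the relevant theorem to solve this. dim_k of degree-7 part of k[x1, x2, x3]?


C(d+n-1,n-1)=C(9,2)=36


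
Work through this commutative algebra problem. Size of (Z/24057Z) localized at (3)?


3-primary part: 24057=3^7*11
Size=3^7=2187


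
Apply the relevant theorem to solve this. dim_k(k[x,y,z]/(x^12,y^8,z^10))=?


Basis: x^iy^jz^k, i<12,j<8,k<10
12*8*10=960


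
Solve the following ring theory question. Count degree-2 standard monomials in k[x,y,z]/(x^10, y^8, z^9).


Need i<10, j<8, k<9 with i+j+k=2.
For each i, j ranges over max(0,2-i-8)..min(7,2-i):
  i=0: j in [0,2] -> 3
  i=1: j in [0,1] -> 2
  i=2: j in [0,0] -> 1
H(2) = 3+2+1 = 6


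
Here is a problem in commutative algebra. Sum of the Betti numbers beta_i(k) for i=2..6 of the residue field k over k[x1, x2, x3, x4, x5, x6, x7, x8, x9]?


Koszul resolution: beta_i(k)=C(n,i), n=9
C(9,2)=36, C(9,3)=84, C(9,4)=126, C(9,5)=126, C(9,6)=84
Sum=456


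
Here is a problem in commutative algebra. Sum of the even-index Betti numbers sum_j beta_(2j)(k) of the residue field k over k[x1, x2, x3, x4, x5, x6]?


Koszul resolution: beta_i(k)=C(n,i), n=6
sum_even C(6,i) = 2^(n-1) = 2^5 = 32


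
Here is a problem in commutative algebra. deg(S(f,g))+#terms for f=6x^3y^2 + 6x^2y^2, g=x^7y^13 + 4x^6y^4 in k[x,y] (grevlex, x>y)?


LT(f)=6x^3y^2, LT(g)=x^7y^13
lcm(LM)=x^7y^13
S(f,g) (scaled by 6 to clear denominators) = x^4y^11*f - 6*g = 6x^6y^13 - 24x^6y^4
2 terms, deg 19.
19+2=21


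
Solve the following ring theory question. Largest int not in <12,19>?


gcd(12,19)=1 => F=ab-a-b=12*19-12-19=228-31=197


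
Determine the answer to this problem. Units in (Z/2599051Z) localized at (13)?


Local ring = Z/371293Z.
phi(371293) = 13^4*(13-1) = 342732


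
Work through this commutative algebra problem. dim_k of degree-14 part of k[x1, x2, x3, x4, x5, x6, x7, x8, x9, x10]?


C(d+n-1,n-1)=C(23,9)=817190


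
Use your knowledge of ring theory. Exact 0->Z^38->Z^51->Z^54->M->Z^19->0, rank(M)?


Alt sum=0:
(-1)^0*38 + (-1)^1*51 + (-1)^2*54 + (-1)^3*? + (-1)^4*19=0
rank(M)=60


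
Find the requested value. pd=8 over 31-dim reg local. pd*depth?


pd+depth=31
depth=31-8=23
pd*depth=8*23=184


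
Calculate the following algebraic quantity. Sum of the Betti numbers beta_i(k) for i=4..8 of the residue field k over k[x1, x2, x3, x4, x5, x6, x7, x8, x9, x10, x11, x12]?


Koszul resolution: beta_i(k)=C(n,i), n=12
C(12,4)=495, C(12,5)=792, C(12,6)=924, C(12,7)=792, C(12,8)=495
Sum=3498


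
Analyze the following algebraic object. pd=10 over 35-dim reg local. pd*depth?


pd+depth=35
depth=35-10=25
pd*depth=10*25=250


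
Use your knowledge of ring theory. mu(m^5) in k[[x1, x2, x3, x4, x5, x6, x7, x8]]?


C(n+d-1,d)=C(12,5)=792


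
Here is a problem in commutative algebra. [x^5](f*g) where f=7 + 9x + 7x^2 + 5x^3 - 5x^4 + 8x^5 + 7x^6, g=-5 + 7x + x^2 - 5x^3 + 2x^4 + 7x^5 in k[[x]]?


[x^5] = sum a_i*b_j, i+j=5
  7*7=49
  9*2=18
  7*-5=-35
  5*1=5
  -5*7=-35
  8*-5=-40
Sum=-38


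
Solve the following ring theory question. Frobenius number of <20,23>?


gcd(20,23)=1 => F=ab-a-b=20*23-20-23=460-43=417


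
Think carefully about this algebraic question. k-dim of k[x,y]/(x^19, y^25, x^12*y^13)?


k[x,y]/I, I = (x^19, y^25, x^12*y^13)
Rect: 19x25=475. Corner: (19-12)x(25-13)=84.
dim = 475-84 = 391


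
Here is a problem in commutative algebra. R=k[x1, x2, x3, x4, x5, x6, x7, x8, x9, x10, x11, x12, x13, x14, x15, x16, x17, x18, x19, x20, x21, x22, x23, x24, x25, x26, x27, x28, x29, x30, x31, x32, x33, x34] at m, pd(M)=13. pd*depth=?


pd+depth=34
depth=34-13=21
pd*depth=13*21=273


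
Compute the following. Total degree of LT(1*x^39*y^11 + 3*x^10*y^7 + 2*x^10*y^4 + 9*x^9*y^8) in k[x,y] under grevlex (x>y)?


LT: 1*x^39*y^11
deg_x=39, deg_y=11
Total=39+11=50


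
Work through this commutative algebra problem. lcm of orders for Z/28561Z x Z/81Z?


Exponent = lcm of the cyclic orders; pairwise coprime => product.
13^4*3^4=28561*81=2313441


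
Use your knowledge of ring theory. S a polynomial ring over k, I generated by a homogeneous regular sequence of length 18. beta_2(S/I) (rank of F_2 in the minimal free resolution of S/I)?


Regular sequence => Koszul complex is the minimal free resolution.
Syz_1 minimally generated by Koszul relations f_i*e_j - f_j*e_i (i<j): mu(Syz_1) = beta_2 = C(m,2) = m(m-1)/2
m=18
18*17/2 = 153


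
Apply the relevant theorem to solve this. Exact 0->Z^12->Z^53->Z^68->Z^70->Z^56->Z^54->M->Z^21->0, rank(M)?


Alt sum=0:
(-1)^0*12 + (-1)^1*53 + (-1)^2*68 + (-1)^3*70 + (-1)^4*56 + (-1)^5*54 + (-1)^6*? + (-1)^7*21=0
rank(M)=62


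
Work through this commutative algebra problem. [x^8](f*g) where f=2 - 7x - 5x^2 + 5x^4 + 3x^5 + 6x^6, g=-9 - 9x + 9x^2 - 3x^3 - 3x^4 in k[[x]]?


[x^8] = sum a_i*b_j, i+j=8
  5*-3=-15
  3*-3=-9
  6*9=54
Sum=30


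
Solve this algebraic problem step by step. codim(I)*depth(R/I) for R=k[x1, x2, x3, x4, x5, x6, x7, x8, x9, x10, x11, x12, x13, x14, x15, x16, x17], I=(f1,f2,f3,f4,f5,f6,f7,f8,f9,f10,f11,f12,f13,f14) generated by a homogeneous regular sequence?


codim=14, depth=dim(R/I)=17-14=3
Product=14*3=42


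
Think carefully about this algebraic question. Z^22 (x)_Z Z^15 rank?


rank(M(x)N) = rank(M)*rank(N)
22*15 = 330


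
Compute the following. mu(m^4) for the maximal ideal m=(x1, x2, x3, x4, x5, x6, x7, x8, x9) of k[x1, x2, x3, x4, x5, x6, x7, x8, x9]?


Graded Nakayama: mu(m^d) = dim_k (m^d/m^(d+1)) = #degree-4 monomials in 9 vars
C(n+d-1,d)=C(12,4)=495


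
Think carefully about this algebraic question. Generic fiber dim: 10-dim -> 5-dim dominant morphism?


dim(fiber)=dim(X)-dim(Y)=10-5=5


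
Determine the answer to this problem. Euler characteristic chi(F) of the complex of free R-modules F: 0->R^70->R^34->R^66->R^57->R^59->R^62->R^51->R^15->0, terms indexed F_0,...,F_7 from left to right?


chi = sum (-1)^i * rank:
(-1)^0*70=70
(-1)^1*34=-34
(-1)^2*66=66
(-1)^3*57=-57
(-1)^4*59=59
(-1)^5*62=-62
(-1)^6*51=51
(-1)^7*15=-15
chi=78


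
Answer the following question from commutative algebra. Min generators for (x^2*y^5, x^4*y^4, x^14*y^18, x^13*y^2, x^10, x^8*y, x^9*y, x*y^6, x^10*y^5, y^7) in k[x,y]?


Remove redundant (divisible by others).
x^10*y^5 redundant.
x^9*y redundant.
x^13*y^2 redundant.
x^14*y^18 redundant.
Min: x^10, x^8*y, x^4*y^4, x^2*y^5, x*y^6, y^7
Count=6


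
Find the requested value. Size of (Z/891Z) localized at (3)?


3-primary part: 891=3^4*11
Size=3^4=81


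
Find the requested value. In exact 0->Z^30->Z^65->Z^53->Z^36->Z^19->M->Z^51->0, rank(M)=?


Alt sum=0:
(-1)^0*30 + (-1)^1*65 + (-1)^2*53 + (-1)^3*36 + (-1)^4*19 + (-1)^5*? + (-1)^6*51=0
rank(M)=52


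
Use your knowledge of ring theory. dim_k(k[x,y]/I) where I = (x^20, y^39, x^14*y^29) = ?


k[x,y]/I, I = (x^20, y^39, x^14*y^29)
Rect: 20x39=780. Corner: (20-14)x(39-29)=60.
dim = 780-60 = 720


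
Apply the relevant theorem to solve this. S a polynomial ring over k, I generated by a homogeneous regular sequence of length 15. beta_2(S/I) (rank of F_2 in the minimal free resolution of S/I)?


Regular sequence => Koszul complex is the minimal free resolution.
Syz_1 minimally generated by Koszul relations f_i*e_j - f_j*e_i (i<j): mu(Syz_1) = beta_2 = C(m,2) = m(m-1)/2
m=15
15*14/2 = 105


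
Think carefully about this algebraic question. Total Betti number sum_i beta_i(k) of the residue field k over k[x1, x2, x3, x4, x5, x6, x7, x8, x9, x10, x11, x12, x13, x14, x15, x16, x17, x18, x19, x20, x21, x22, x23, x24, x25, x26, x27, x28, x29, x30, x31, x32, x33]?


Koszul resolution: beta_i(k)=C(n,i), n=33
sum_i C(33,i) = 2^33 = 8589934592


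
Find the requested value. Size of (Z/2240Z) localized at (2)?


2-primary part: 2240=2^6*35
Size=2^6=64


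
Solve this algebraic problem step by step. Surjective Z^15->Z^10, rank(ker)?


rank(ker) = 15-10 = 5


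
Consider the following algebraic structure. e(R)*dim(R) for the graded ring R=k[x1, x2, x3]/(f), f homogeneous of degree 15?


e(R)=deg(f)=15, dim(R)=3-1=2
e*dim=15*2=30


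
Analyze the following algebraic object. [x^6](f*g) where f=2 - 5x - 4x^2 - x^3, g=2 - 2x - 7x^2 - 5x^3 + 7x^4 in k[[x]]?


[x^6] = sum a_i*b_j, i+j=6
  -4*7=-28
  -1*-5=5
Sum=-23


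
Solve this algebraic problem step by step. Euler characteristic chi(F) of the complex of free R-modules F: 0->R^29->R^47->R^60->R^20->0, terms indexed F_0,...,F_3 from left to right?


chi = sum (-1)^i * rank:
(-1)^0*29=29
(-1)^1*47=-47
(-1)^2*60=60
(-1)^3*20=-20
chi=22


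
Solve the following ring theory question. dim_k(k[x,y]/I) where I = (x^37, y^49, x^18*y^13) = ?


k[x,y]/I, I = (x^37, y^49, x^18*y^13)
Rect: 37x49=1813. Corner: (37-18)x(49-13)=684.
dim = 1813-684 = 1129


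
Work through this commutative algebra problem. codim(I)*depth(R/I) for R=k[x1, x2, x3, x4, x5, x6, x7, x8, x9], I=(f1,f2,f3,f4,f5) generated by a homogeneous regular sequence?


codim=5, depth=dim(R/I)=9-5=4
Product=5*4=20


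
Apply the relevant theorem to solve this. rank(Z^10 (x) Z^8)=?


rank(M(x)N) = rank(M)*rank(N)
10*8 = 80


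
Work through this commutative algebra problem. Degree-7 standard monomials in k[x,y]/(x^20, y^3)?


k[x,y], I = (x^20, y^3), d = 7
Need i < 20 and d-i < 3.
Range: 5 <= i <= 7.
H(7) = 3


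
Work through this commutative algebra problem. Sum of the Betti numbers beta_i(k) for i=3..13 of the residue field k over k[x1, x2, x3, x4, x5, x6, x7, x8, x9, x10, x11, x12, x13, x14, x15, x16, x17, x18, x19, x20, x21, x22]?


Koszul resolution: beta_i(k)=C(n,i), n=22
C(22,3)=1540, C(22,4)=7315, C(22,5)=26334, C(22,6)=74613, C(22,7)=170544, C(22,8)=319770, C(22,9)=497420, C(22,10)=646646, C(22,11)=705432, C(22,12)=646646, C(22,13)=497420
Sum=3593680


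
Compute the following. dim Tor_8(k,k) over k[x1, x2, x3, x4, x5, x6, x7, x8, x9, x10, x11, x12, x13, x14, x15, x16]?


Koszul: C(n,i)=C(16,8)=12870


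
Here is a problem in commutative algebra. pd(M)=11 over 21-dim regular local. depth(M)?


pd+depth=depth(R)=21
depth=21-11=10


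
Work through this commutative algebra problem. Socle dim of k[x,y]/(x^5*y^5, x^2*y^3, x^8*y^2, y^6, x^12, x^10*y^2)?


Socle = ann(m) = span of standard monomials u with x*u, y*u in I (staircase corners).
Redundant generators: x^5*y^5, x^10*y^2
Minimal generators: x^12, x^8*y^2, x^2*y^3, y^6
Corners: xy^5, x^7y^2, x^11y
Socle dim=3


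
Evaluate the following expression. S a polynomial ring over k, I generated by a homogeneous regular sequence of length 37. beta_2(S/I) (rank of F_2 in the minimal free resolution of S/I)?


Regular sequence => Koszul complex is the minimal free resolution.
Syz_1 minimally generated by Koszul relations f_i*e_j - f_j*e_i (i<j): mu(Syz_1) = beta_2 = C(m,2) = m(m-1)/2
m=37
37*36/2 = 666


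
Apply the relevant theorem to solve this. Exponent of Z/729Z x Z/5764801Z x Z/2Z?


Exponent = lcm of the cyclic orders; pairwise coprime => product.
3^6*7^8*2^1=729*5764801*2=8405079858


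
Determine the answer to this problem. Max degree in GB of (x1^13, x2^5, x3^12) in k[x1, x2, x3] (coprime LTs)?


Pure powers, coprime LTs => already GB.
Degrees: 13, 5, 12
Max=13


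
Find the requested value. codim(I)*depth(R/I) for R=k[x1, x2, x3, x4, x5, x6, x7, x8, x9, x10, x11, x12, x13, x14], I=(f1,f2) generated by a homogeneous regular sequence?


codim=2, depth=dim(R/I)=14-2=12
Product=2*12=24


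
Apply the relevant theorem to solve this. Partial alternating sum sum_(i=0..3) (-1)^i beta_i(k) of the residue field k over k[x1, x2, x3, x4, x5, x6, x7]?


Koszul resolution: beta_i(k)=C(n,i), n=7
sum_(i=0..p) (-1)^i C(n,i) = (-1)^p C(n-1,p)
(-1)^3*C(6,3) = (-1)^3*20 = -20


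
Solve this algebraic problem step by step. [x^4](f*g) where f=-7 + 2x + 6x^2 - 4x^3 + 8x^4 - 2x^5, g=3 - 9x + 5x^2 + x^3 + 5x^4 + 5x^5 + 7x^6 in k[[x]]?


[x^4] = sum a_i*b_j, i+j=4
  -7*5=-35
  2*1=2
  6*5=30
  -4*-9=36
  8*3=24
Sum=57


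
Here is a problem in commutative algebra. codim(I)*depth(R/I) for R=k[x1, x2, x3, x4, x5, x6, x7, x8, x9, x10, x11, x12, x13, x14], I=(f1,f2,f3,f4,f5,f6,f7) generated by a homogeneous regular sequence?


codim=7, depth=dim(R/I)=14-7=7
Product=7*7=49


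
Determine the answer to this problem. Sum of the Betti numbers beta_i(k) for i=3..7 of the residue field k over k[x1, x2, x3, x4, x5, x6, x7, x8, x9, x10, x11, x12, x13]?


Koszul resolution: beta_i(k)=C(n,i), n=13
C(13,3)=286, C(13,4)=715, C(13,5)=1287, C(13,6)=1716, C(13,7)=1716
Sum=5720


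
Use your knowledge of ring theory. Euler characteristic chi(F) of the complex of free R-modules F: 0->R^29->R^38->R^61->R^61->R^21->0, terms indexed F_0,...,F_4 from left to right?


chi = sum (-1)^i * rank:
(-1)^0*29=29
(-1)^1*38=-38
(-1)^2*61=61
(-1)^3*61=-61
(-1)^4*21=21
chi=12


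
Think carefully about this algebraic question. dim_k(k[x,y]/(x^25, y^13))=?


Basis: x^i*y^j, i<25, j<13
25*13=325


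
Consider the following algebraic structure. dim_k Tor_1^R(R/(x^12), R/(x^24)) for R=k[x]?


Tor_1(R/I,R/J)=(I cap J)/IJ=(x^24)/(x^36)
dim=36-24=min(12,24)=12


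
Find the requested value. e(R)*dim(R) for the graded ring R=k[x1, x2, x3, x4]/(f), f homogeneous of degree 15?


e(R)=deg(f)=15, dim(R)=4-1=3
e*dim=15*3=45


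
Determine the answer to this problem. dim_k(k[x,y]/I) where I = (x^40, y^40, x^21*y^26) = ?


k[x,y]/I, I = (x^40, y^40, x^21*y^26)
Rect: 40x40=1600. Corner: (40-21)x(40-26)=266.
dim = 1600-266 = 1334


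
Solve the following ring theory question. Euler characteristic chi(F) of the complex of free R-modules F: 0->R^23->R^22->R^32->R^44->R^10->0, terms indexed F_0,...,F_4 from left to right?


chi = sum (-1)^i * rank:
(-1)^0*23=23
(-1)^1*22=-22
(-1)^2*32=32
(-1)^3*44=-44
(-1)^4*10=10
chi=-1


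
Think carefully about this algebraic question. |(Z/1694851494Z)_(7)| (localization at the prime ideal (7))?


7-primary part: 1694851494=7^10*6
Size=7^10=282475249


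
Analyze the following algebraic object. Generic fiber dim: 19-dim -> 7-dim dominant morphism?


dim(fiber)=dim(X)-dim(Y)=19-7=12


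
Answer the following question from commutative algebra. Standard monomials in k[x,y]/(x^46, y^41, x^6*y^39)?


k[x,y]/I, I = (x^46, y^41, x^6*y^39)
Rect: 46x41=1886. Corner: (46-6)x(41-39)=80.
dim = 1886-80 = 1806


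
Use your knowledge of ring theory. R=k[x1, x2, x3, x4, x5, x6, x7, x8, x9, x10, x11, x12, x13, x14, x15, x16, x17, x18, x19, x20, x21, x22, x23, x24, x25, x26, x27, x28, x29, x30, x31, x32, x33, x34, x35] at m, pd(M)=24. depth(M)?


pd+depth=depth(R)=35
depth=35-24=11


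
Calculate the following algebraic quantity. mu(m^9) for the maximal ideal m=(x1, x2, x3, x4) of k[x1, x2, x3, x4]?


Graded Nakayama: mu(m^d) = dim_k (m^d/m^(d+1)) = #degree-9 monomials in 4 vars
C(n+d-1,d)=C(12,9)=220


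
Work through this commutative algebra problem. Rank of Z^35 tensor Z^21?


rank(M(x)N) = rank(M)*rank(N)
35*21 = 735


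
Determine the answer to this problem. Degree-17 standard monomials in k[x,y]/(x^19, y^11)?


k[x,y], I = (x^19, y^11), d = 17
Need i < 19 and d-i < 11.
Range: 7 <= i <= 17.
H(17) = 11


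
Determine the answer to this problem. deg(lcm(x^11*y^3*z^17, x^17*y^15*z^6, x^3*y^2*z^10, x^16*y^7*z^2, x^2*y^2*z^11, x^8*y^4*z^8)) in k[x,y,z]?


lcm = componentwise max:
x: max(11,17,3,16,2,8)=17
y: max(3,15,2,7,2,4)=15
z: max(17,6,10,2,11,8)=17
Total=17+15+17=49


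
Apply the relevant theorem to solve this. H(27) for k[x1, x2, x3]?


C(d+n-1,n-1)=C(29,2)=406


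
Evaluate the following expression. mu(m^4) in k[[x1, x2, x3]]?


C(n+d-1,d)=C(6,4)=15


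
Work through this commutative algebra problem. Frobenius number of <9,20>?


gcd(9,20)=1 => F=ab-a-b=9*20-9-20=180-29=151


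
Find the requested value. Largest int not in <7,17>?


gcd(7,17)=1 => F=ab-a-b=7*17-7-17=119-24=95


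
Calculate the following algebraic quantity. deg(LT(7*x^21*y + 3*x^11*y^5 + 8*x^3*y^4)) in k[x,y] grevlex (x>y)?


LT: 7*x^21*y
deg_x=21, deg_y=1
Total=21+1=22


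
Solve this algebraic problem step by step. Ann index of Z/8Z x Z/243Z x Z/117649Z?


Exponent = lcm of the cyclic orders; pairwise coprime => product.
2^3*3^5*7^6=8*243*117649=228709656


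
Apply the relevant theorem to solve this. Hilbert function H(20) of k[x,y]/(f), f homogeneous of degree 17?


H(t)=d for t>=d-1.
d=17, t=20
H(20)=17


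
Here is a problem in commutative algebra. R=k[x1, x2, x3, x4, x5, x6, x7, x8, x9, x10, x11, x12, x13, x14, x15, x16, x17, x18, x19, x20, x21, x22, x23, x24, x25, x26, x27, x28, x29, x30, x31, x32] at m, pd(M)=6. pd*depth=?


pd+depth=32
depth=32-6=26
pd*depth=6*26=156


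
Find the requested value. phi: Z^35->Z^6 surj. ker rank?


rank(ker) = 35-6 = 29


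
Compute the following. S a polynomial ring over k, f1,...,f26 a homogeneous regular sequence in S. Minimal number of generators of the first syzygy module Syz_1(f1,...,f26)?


Regular sequence => Koszul complex is the minimal free resolution.
Syz_1 minimally generated by Koszul relations f_i*e_j - f_j*e_i (i<j): mu(Syz_1) = beta_2 = C(m,2) = m(m-1)/2
m=26
26*25/2 = 325


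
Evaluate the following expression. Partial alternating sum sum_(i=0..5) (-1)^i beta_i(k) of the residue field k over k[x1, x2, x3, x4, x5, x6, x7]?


Koszul resolution: beta_i(k)=C(n,i), n=7
sum_(i=0..p) (-1)^i C(n,i) = (-1)^p C(n-1,p)
(-1)^5*C(6,5) = (-1)^5*6 = -6


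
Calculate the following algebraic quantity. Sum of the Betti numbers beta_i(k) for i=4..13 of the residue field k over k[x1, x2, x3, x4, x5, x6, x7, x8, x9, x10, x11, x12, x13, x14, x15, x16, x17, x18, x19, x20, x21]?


Koszul resolution: beta_i(k)=C(n,i), n=21
C(21,4)=5985, C(21,5)=20349, C(21,6)=54264, C(21,7)=116280, C(21,8)=203490, C(21,9)=293930, C(21,10)=352716, C(21,11)=352716, C(21,12)=293930, C(21,13)=203490
Sum=1897150


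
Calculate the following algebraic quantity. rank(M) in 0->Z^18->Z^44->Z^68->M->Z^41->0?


Alt sum=0:
(-1)^0*18 + (-1)^1*44 + (-1)^2*68 + (-1)^3*? + (-1)^4*41=0
rank(M)=83


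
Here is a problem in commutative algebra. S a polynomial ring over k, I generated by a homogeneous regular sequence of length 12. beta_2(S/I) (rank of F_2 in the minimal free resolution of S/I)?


Regular sequence => Koszul complex is the minimal free resolution.
Syz_1 minimally generated by Koszul relations f_i*e_j - f_j*e_i (i<j): mu(Syz_1) = beta_2 = C(m,2) = m(m-1)/2
m=12
12*11/2 = 66


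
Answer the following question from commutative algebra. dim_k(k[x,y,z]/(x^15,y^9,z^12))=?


Basis: x^iy^jz^k, i<15,j<9,k<12
15*9*12=1620


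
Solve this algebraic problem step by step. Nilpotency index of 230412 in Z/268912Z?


230412^k mod 268912:
k=1: 230412
k=2: 7056
k=3: 214032
k=4: 38416
k=5: 0
First zero at k = 5


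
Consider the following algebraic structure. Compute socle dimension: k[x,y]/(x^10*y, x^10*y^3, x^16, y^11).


Socle = ann(m) = span of standard monomials u with x*u, y*u in I (staircase corners).
Redundant generators: x^10*y^3
Minimal generators: x^16, x^10*y, y^11
Corners: x^9y^10, x^15
Socle dim=2


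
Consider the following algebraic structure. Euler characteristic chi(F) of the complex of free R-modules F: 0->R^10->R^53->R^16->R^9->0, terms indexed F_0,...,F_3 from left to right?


chi = sum (-1)^i * rank:
(-1)^0*10=10
(-1)^1*53=-53
(-1)^2*16=16
(-1)^3*9=-9
chi=-36


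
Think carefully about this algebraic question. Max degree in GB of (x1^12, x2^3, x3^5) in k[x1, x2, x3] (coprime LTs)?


Pure powers, coprime LTs => already GB.
Degrees: 12, 3, 5
Max=12


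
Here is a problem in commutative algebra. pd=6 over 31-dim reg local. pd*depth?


pd+depth=31
depth=31-6=25
pd*depth=6*25=150


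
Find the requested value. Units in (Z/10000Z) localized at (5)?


Local ring = Z/625Z.
phi(625) = 5^3*(5-1) = 500


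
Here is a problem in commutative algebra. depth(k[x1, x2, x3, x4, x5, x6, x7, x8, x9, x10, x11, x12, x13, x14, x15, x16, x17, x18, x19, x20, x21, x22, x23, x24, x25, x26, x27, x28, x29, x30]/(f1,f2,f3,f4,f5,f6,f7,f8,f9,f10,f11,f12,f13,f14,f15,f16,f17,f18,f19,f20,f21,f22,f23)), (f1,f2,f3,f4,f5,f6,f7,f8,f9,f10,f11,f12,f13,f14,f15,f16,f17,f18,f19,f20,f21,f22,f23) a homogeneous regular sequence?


depth(R)=30
depth(R/I)=30-23=7


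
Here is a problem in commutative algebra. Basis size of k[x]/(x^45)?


Basis: 1,x,...,x^44
dim=45


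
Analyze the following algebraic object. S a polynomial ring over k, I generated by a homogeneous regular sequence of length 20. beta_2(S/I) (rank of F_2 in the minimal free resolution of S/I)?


Regular sequence => Koszul complex is the minimal free resolution.
Syz_1 minimally generated by Koszul relations f_i*e_j - f_j*e_i (i<j): mu(Syz_1) = beta_2 = C(m,2) = m(m-1)/2
m=20
20*19/2 = 190


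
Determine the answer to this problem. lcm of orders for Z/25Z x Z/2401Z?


Exponent = lcm of the cyclic orders; pairwise coprime => product.
5^2*7^4=25*2401=60025


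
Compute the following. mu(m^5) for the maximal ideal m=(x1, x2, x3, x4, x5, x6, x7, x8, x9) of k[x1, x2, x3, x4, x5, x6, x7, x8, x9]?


Graded Nakayama: mu(m^d) = dim_k (m^d/m^(d+1)) = #degree-5 monomials in 9 vars
C(n+d-1,d)=C(13,5)=1287


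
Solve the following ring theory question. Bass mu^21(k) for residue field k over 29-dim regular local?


C(n,i)=C(29,21)=4292145


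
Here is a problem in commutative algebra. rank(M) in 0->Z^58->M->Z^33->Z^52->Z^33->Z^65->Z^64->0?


Alt sum=0:
(-1)^0*58 + (-1)^1*? + (-1)^2*33 + (-1)^3*52 + (-1)^4*33 + (-1)^5*65 + (-1)^6*64=0
rank(M)=71


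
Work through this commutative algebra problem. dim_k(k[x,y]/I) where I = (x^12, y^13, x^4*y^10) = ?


k[x,y]/I, I = (x^12, y^13, x^4*y^10)
Rect: 12x13=156. Corner: (12-4)x(13-10)=24.
dim = 156-24 = 132


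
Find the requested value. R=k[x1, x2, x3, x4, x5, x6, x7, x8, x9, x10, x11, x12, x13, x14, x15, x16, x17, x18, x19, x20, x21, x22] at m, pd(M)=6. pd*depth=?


pd+depth=22
depth=22-6=16
pd*depth=6*16=96


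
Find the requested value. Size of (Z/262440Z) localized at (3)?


3-primary part: 262440=3^8*40
Size=3^8=6561


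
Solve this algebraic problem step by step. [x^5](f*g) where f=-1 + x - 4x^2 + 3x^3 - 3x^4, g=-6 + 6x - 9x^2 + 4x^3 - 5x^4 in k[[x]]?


[x^5] = sum a_i*b_j, i+j=5
  1*-5=-5
  -4*4=-16
  3*-9=-27
  -3*6=-18
Sum=-66


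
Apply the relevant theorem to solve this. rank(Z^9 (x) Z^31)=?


rank(M(x)N) = rank(M)*rank(N)
9*31 = 279


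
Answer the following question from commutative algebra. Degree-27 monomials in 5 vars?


C(d+n-1,n-1)=C(31,4)=31465


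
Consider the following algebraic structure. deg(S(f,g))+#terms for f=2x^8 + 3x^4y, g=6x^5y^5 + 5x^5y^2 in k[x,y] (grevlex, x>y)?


LT(f)=2x^8, LT(g)=6x^5y^5
lcm(LM)=x^8y^5
S(f,g) (scaled by 12 to clear denominators) = 6y^5*f - 2x^3*g = -10x^8y^2 + 18x^4y^6
2 terms, deg 10.
10+2=12


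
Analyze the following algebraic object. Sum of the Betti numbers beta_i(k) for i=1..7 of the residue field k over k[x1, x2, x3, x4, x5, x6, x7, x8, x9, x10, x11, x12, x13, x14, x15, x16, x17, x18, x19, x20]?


Koszul resolution: beta_i(k)=C(n,i), n=20
C(20,1)=20, C(20,2)=190, C(20,3)=1140, C(20,4)=4845, C(20,5)=15504, C(20,6)=38760, C(20,7)=77520
Sum=137979


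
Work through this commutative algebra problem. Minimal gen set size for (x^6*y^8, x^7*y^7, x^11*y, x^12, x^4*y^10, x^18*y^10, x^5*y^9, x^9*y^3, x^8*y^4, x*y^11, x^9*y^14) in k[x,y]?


Remove redundant (divisible by others).
x^9*y^14 redundant.
x^18*y^10 redundant.
Min: x^12, x^11*y, x^9*y^3, x^8*y^4, x^7*y^7, x^6*y^8, x^5*y^9, x^4*y^10, x*y^11
Count=9


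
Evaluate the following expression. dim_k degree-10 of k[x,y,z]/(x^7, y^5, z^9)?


Need i<7, j<5, k<9 with i+j+k=10.
For each i, j ranges over max(0,10-i-8)..min(4,10-i):
  i=0: j in [2,4] -> 3
  i=1: j in [1,4] -> 4
  i=2: j in [0,4] -> 5
  i=3: j in [0,4] -> 5
  i=4: j in [0,4] -> 5
  i=5: j in [0,4] -> 5
  i=6: j in [0,4] -> 5
H(10) = 3+4+5+5+5+5+5 = 32


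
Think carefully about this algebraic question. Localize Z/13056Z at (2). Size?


2-primary part: 13056=2^8*51
Size=2^8=256


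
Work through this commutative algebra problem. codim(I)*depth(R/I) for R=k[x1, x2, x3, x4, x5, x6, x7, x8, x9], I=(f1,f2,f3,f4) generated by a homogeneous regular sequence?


codim=4, depth=dim(R/I)=9-4=5
Product=4*5=20


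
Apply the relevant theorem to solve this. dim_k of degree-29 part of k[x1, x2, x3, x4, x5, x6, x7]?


C(d+n-1,n-1)=C(35,6)=1623160


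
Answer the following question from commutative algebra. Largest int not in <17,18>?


gcd(17,18)=1 => F=ab-a-b=17*18-17-18=306-35=271


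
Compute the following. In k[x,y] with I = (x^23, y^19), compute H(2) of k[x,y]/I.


k[x,y], I = (x^23, y^19), d = 2
Need i < 23 and d-i < 19.
Range: 0 <= i <= 2.
H(2) = 3


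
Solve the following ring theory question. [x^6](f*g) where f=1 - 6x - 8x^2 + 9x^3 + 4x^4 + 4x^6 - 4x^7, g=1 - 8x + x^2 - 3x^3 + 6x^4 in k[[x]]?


[x^6] = sum a_i*b_j, i+j=6
  -8*6=-48
  9*-3=-27
  4*1=4
  4*1=4
Sum=-67


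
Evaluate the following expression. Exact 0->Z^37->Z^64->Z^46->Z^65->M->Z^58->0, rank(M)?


Alt sum=0:
(-1)^0*37 + (-1)^1*64 + (-1)^2*46 + (-1)^3*65 + (-1)^4*? + (-1)^5*58=0
rank(M)=104


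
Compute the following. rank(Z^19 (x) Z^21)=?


rank(M(x)N) = rank(M)*rank(N)
19*21 = 399


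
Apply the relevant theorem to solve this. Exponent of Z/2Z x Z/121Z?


Exponent = lcm of the cyclic orders; pairwise coprime => product.
2^1*11^2=2*121=242


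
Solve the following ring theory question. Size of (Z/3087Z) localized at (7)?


7-primary part: 3087=7^3*9
Size=7^3=343


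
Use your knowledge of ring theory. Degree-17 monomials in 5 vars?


C(d+n-1,n-1)=C(21,4)=5985


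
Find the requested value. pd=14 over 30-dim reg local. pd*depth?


pd+depth=30
depth=30-14=16
pd*depth=14*16=224


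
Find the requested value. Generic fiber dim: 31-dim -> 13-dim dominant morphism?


dim(fiber)=dim(X)-dim(Y)=31-13=18


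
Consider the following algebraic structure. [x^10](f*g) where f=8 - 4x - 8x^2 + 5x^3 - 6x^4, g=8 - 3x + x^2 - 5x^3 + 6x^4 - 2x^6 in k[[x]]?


[x^10] = sum a_i*b_j, i+j=10
  -6*-2=12
Sum=12


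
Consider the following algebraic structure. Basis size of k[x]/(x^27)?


Basis: 1,x,...,x^26
dim=27


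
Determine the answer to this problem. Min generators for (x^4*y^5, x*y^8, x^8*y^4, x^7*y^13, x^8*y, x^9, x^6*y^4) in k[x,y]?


Remove redundant (divisible by others).
x^7*y^13 redundant.
x^8*y^4 redundant.
Min: x^9, x^8*y, x^6*y^4, x^4*y^5, x*y^8
Count=5


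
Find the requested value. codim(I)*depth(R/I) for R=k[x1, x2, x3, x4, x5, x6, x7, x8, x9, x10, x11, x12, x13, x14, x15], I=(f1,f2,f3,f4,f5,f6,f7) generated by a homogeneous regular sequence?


codim=7, depth=dim(R/I)=15-7=8
Product=7*8=56


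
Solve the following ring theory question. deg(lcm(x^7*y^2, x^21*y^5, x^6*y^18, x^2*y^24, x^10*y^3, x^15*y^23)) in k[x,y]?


lcm = componentwise max:
x: max(7,21,6,2,10,15)=21
y: max(2,5,18,24,3,23)=24
Total=21+24=45


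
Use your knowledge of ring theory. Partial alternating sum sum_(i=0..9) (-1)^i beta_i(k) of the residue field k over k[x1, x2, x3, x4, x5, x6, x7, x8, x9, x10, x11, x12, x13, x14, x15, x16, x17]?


Koszul resolution: beta_i(k)=C(n,i), n=17
sum_(i=0..p) (-1)^i C(n,i) = (-1)^p C(n-1,p)
(-1)^9*C(16,9) = (-1)^9*11440 = -11440


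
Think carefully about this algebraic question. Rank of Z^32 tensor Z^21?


rank(M(x)N) = rank(M)*rank(N)
32*21 = 672


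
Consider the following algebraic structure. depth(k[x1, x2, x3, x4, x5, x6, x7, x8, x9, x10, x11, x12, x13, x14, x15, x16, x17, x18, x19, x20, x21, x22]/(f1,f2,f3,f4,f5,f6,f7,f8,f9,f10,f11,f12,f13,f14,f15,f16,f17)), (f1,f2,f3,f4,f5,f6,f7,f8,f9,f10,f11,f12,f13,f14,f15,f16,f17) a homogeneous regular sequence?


depth(R)=22
depth(R/I)=22-17=5


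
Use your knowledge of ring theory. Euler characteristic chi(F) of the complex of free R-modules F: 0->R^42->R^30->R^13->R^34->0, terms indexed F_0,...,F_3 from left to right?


chi = sum (-1)^i * rank:
(-1)^0*42=42
(-1)^1*30=-30
(-1)^2*13=13
(-1)^3*34=-34
chi=-9


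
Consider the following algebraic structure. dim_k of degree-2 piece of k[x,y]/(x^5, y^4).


k[x,y], I = (x^5, y^4), d = 2
Need i < 5 and d-i < 4.
Range: 0 <= i <= 2.
H(2) = 3


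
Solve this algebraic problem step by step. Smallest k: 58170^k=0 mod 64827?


58170^k mod 64827:
k=1: 58170
k=2: 38808
k=3: 55566
k=4: 0
First zero at k = 4


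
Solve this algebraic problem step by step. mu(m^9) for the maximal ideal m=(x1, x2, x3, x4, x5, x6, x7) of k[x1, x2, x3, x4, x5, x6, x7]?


Graded Nakayama: mu(m^d) = dim_k (m^d/m^(d+1)) = #degree-9 monomials in 7 vars
C(n+d-1,d)=C(15,9)=5005


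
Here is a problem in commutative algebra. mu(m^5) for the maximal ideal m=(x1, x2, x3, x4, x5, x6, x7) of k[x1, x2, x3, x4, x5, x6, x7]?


Graded Nakayama: mu(m^d) = dim_k (m^d/m^(d+1)) = #degree-5 monomials in 7 vars
C(n+d-1,d)=C(11,5)=462


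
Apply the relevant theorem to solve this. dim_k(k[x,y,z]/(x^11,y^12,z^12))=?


Basis: x^iy^jz^k, i<11,j<12,k<12
11*12*12=1584


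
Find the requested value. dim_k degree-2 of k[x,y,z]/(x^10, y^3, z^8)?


Need i<10, j<3, k<8 with i+j+k=2.
For each i, j ranges over max(0,2-i-7)..min(2,2-i):
  i=0: j in [0,2] -> 3
  i=1: j in [0,1] -> 2
  i=2: j in [0,0] -> 1
H(2) = 3+2+1 = 6


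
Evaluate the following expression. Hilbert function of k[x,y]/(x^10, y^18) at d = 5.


k[x,y], I = (x^10, y^18), d = 5
Need i < 10 and d-i < 18.
Range: 0 <= i <= 5.
H(5) = 6


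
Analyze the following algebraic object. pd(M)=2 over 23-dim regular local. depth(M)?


pd+depth=depth(R)=23
depth=23-2=21


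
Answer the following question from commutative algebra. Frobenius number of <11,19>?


gcd(11,19)=1 => F=ab-a-b=11*19-11-19=209-30=179


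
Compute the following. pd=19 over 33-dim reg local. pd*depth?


pd+depth=33
depth=33-19=14
pd*depth=19*14=266


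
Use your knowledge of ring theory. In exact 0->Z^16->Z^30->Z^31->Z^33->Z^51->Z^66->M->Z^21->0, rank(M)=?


Alt sum=0:
(-1)^0*16 + (-1)^1*30 + (-1)^2*31 + (-1)^3*33 + (-1)^4*51 + (-1)^5*66 + (-1)^6*? + (-1)^7*21=0
rank(M)=52


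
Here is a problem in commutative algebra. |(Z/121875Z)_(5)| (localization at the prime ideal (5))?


5-primary part: 121875=5^5*39
Size=5^5=3125


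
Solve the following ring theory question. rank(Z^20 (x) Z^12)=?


rank(M(x)N) = rank(M)*rank(N)
20*12 = 240


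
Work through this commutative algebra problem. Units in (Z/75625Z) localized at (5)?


Local ring = Z/625Z.
phi(625) = 5^3*(5-1) = 500


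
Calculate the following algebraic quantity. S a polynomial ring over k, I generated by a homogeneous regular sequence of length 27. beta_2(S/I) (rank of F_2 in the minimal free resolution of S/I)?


Regular sequence => Koszul complex is the minimal free resolution.
Syz_1 minimally generated by Koszul relations f_i*e_j - f_j*e_i (i<j): mu(Syz_1) = beta_2 = C(m,2) = m(m-1)/2
m=27
27*26/2 = 351


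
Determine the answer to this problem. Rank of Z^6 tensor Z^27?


rank(M(x)N) = rank(M)*rank(N)
6*27 = 162


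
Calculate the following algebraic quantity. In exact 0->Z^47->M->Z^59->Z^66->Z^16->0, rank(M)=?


Alt sum=0:
(-1)^0*47 + (-1)^1*? + (-1)^2*59 + (-1)^3*66 + (-1)^4*16=0
rank(M)=56


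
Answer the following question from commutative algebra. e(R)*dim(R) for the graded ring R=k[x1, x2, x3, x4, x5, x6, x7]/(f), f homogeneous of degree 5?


e(R)=deg(f)=5, dim(R)=7-1=6
e*dim=5*6=30


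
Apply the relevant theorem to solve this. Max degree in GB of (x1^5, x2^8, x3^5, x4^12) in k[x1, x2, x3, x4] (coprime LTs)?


Pure powers, coprime LTs => already GB.
Degrees: 5, 8, 5, 12
Max=12


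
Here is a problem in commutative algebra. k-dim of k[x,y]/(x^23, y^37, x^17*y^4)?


k[x,y]/I, I = (x^23, y^37, x^17*y^4)
Rect: 23x37=851. Corner: (23-17)x(37-4)=198.
dim = 851-198 = 653


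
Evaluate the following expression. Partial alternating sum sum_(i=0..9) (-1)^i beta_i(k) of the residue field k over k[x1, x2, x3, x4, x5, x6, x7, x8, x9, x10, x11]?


Koszul resolution: beta_i(k)=C(n,i), n=11
sum_(i=0..p) (-1)^i C(n,i) = (-1)^p C(n-1,p)
(-1)^9*C(10,9) = (-1)^9*10 = -10


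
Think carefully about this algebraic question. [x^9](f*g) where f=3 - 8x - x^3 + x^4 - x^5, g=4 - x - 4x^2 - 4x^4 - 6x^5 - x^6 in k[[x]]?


[x^9] = sum a_i*b_j, i+j=9
  -1*-1=1
  1*-6=-6
  -1*-4=4
Sum=-1


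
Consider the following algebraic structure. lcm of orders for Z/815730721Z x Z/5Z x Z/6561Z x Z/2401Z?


Exponent = lcm of the cyclic orders; pairwise coprime => product.
13^8*5^1*3^8*7^4=815730721*5*6561*2401=64250871172074405


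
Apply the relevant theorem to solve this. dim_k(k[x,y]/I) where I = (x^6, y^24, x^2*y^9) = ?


k[x,y]/I, I = (x^6, y^24, x^2*y^9)
Rect: 6x24=144. Corner: (6-2)x(24-9)=60.
dim = 144-60 = 84


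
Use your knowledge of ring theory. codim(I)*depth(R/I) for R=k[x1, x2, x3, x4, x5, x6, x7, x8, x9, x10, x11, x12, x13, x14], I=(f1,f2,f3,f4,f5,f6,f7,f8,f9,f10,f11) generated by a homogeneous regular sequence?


codim=11, depth=dim(R/I)=14-11=3
Product=11*3=33


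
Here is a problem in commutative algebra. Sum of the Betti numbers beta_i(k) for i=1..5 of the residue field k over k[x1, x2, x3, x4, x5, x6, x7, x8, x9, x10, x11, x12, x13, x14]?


Koszul resolution: beta_i(k)=C(n,i), n=14
C(14,1)=14, C(14,2)=91, C(14,3)=364, C(14,4)=1001, C(14,5)=2002
Sum=3472


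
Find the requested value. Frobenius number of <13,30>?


gcd(13,30)=1 => F=ab-a-b=13*30-13-30=390-43=347


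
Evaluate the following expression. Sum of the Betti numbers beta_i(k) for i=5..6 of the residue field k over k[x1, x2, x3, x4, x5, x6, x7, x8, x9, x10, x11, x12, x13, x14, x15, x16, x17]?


Koszul resolution: beta_i(k)=C(n,i), n=17
C(17,5)=6188, C(17,6)=12376
Sum=18564


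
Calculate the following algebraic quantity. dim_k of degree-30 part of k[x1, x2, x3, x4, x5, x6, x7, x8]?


C(d+n-1,n-1)=C(37,7)=10295472


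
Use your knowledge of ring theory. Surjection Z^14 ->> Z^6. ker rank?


rank(ker) = 14-6 = 8


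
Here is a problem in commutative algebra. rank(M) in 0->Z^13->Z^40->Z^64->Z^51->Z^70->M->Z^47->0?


Alt sum=0:
(-1)^0*13 + (-1)^1*40 + (-1)^2*64 + (-1)^3*51 + (-1)^4*70 + (-1)^5*? + (-1)^6*47=0
rank(M)=103


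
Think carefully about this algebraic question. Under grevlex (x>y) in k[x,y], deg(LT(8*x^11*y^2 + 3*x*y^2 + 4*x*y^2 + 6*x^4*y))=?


LT: 8*x^11*y^2
deg_x=11, deg_y=2
Total=11+2=13


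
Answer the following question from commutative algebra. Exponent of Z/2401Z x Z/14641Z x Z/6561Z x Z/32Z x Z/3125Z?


Exponent = lcm of the cyclic orders; pairwise coprime => product.
7^4*11^4*3^8*2^5*5^5=2401*14641*6561*32*3125=23063910200100000


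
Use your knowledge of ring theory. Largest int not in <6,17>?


gcd(6,17)=1 => F=ab-a-b=6*17-6-17=102-23=79


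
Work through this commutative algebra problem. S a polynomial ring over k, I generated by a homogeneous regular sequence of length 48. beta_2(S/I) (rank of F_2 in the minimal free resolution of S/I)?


Regular sequence => Koszul complex is the minimal free resolution.
Syz_1 minimally generated by Koszul relations f_i*e_j - f_j*e_i (i<j): mu(Syz_1) = beta_2 = C(m,2) = m(m-1)/2
m=48
48*47/2 = 1128


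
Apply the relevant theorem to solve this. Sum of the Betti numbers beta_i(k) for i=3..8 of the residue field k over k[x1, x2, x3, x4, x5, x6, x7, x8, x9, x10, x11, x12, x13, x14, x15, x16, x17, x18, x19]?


Koszul resolution: beta_i(k)=C(n,i), n=19
C(19,3)=969, C(19,4)=3876, C(19,5)=11628, C(19,6)=27132, C(19,7)=50388, C(19,8)=75582
Sum=169575


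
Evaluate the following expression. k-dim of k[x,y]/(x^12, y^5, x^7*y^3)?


k[x,y]/I, I = (x^12, y^5, x^7*y^3)
Rect: 12x5=60. Corner: (12-7)x(5-3)=10.
dim = 60-10 = 50


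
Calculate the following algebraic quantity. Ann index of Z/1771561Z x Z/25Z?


Exponent = lcm of the cyclic orders; pairwise coprime => product.
11^6*5^2=1771561*25=44289025


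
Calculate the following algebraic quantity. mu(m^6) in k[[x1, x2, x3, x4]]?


C(n+d-1,d)=C(9,6)=84


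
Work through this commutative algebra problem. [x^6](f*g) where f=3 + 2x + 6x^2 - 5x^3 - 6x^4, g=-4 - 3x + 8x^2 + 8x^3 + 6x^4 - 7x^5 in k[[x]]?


[x^6] = sum a_i*b_j, i+j=6
  2*-7=-14
  6*6=36
  -5*8=-40
  -6*8=-48
Sum=-66
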